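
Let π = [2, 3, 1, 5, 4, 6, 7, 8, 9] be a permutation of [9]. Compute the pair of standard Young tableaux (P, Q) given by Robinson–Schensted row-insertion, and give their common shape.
P = [1, 3, 4, 6, 7, 8, 9] / [2, 5];  Q = [1, 2, 4, 6, 7, 8, 9] / [3, 5];  common shape = (7, 2)

Row-insert the values π_1, π_2, … into P one at a time, bumping the leftmost entry strictly greater than the inserted value down to the next row. The recording tableau Q records, in position (i, j), the step at which that cell was added to P.
  Insert 2 (step 1): P = [2];  Q = [1]
  Insert 3 (step 2): P = [2, 3];  Q = [1, 2]
  Insert 1 (step 3): P = [1, 3] / [2];  Q = [1, 2] / [3]
  Insert 5 (step 4): P = [1, 3, 5] / [2];  Q = [1, 2, 4] / [3]
  Insert 4 (step 5): P = [1, 3, 4] / [2, 5];  Q = [1, 2, 4] / [3, 5]
  Insert 6 (step 6): P = [1, 3, 4, 6] / [2, 5];  Q = [1, 2, 4, 6] / [3, 5]
  Insert 7 (step 7): P = [1, 3, 4, 6, 7] / [2, 5];  Q = [1, 2, 4, 6, 7] / [3, 5]
  Insert 8 (step 8): P = [1, 3, 4, 6, 7, 8] / [2, 5];  Q = [1, 2, 4, 6, 7, 8] / [3, 5]
  Insert 9 (step 9): P = [1, 3, 4, 6, 7, 8, 9] / [2, 5];  Q = [1, 2, 4, 6, 7, 8, 9] / [3, 5]
Final shape: (7, 2).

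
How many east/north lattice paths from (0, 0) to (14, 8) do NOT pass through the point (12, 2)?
Number of paths = 317222

Total paths from (0, 0) to (14, 8): C(22, 14) = 319770. Paths through (12, 2): (paths (0, 0) → (12, 2)) × (paths (12, 2) → (14, 8)) = C(14, 12) · C(8, 2) = 91 · 28 = 2548. Avoidance count = 319770 − 2548 = 317222.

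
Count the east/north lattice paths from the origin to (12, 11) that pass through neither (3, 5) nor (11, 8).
Number of paths = 806430

Inclusion–exclusion. Total paths: C(23, 12) = 1352078. Through P₁: C(8, 3)·C(15, 9) = 280280. Through P₂: C(19, 11)·C(4, 1) = 302328. Since P₁ is strictly southwest of P₂, a monotone path through both must visit P₁ then P₂; paths through both = C(8, 3)·C(11, 8)·C(4, 1) = 36960. Avoid both = 1352078 − 280280 − 302328 + 36960 = 806430.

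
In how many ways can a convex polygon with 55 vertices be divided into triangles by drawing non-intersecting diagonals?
C_53 = 116157871455782434250553845880

These polygon triangulations are counted by the Catalan number C_n = (1/(n + 1)) · C(2n, n). For n = 53: C_53 = (1/54) · C(106, 53) = 6272525058612251449529907677520/54 = 116157871455782434250553845880.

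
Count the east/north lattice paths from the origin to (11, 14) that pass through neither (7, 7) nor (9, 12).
Number of paths = 1993692

Inclusion–exclusion. Total paths: C(25, 11) = 4457400. Through P₁: C(14, 7)·C(11, 4) = 1132560. Through P₂: C(21, 9)·C(4, 2) = 1763580. Since P₁ is strictly southwest of P₂, a monotone path through both must visit P₁ then P₂; paths through both = C(14, 7)·C(7, 2)·C(4, 2) = 432432. Avoid both = 4457400 − 1132560 − 1763580 + 432432 = 1993692.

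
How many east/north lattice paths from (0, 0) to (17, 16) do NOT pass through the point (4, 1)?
Number of paths = 979592310

Total paths from (0, 0) to (17, 16): C(33, 17) = 1166803110. Paths through (4, 1): (paths (0, 0) → (4, 1)) × (paths (4, 1) → (17, 16)) = C(5, 4) · C(28, 13) = 5 · 37442160 = 187210800. Avoidance count = 1166803110 − 187210800 = 979592310.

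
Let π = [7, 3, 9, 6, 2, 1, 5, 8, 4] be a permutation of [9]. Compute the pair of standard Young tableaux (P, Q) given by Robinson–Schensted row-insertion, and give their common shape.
P = [1, 4, 8] / [2, 5] / [3, 6] / [7, 9];  Q = [1, 3, 8] / [2, 4] / [5, 7] / [6, 9];  common shape = (3, 2, 2, 2)

Row-insert the values π_1, π_2, … into P one at a time, bumping the leftmost entry strictly greater than the inserted value down to the next row. The recording tableau Q records, in position (i, j), the step at which that cell was added to P.
  Insert 7 (step 1): P = [7];  Q = [1]
  Insert 3 (step 2): P = [3] / [7];  Q = [1] / [2]
  Insert 9 (step 3): P = [3, 9] / [7];  Q = [1, 3] / [2]
  Insert 6 (step 4): P = [3, 6] / [7, 9];  Q = [1, 3] / [2, 4]
  Insert 2 (step 5): P = [2, 6] / [3, 9] / [7];  Q = [1, 3] / [2, 4] / [5]
  Insert 1 (step 6): P = [1, 6] / [2, 9] / [3] / [7];  Q = [1, 3] / [2, 4] / [5] / [6]
  Insert 5 (step 7): P = [1, 5] / [2, 6] / [3, 9] / [7];  Q = [1, 3] / [2, 4] / [5, 7] / [6]
  Insert 8 (step 8): P = [1, 5, 8] / [2, 6] / [3, 9] / [7];  Q = [1, 3, 8] / [2, 4] / [5, 7] / [6]
  Insert 4 (step 9): P = [1, 4, 8] / [2, 5] / [3, 6] / [7, 9];  Q = [1, 3, 8] / [2, 4] / [5, 7] / [6, 9]
Final shape: (3, 2, 2, 2).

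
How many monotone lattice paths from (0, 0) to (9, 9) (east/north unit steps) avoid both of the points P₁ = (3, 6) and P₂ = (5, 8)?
Number of paths = 37649

Inclusion–exclusion. Total paths: C(18, 9) = 48620. Through P₁: C(9, 3)·C(9, 6) = 7056. Through P₂: C(13, 5)·C(5, 4) = 6435. Since P₁ is strictly southwest of P₂, a monotone path through both must visit P₁ then P₂; paths through both = C(9, 3)·C(4, 2)·C(5, 4) = 2520. Avoid both = 48620 − 7056 − 6435 + 2520 = 37649.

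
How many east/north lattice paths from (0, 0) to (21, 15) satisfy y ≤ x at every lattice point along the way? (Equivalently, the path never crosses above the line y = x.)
Number of paths = 1771605360

By the reflection principle (André's argument), the number of monotone paths to (21, 15) with n ≤ m that never go above y = x is C(36, 21) − C(36, 22) = 5567902560 − 3796297200 = 1771605360.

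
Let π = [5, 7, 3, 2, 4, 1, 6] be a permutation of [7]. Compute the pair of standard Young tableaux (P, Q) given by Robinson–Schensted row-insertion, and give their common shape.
P = [1, 4, 6] / [2, 7] / [3] / [5];  Q = [1, 2, 7] / [3, 5] / [4] / [6];  common shape = (3, 2, 1, 1)

Row-insert the values π_1, π_2, … into P one at a time, bumping the leftmost entry strictly greater than the inserted value down to the next row. The recording tableau Q records, in position (i, j), the step at which that cell was added to P.
  Insert 5 (step 1): P = [5];  Q = [1]
  Insert 7 (step 2): P = [5, 7];  Q = [1, 2]
  Insert 3 (step 3): P = [3, 7] / [5];  Q = [1, 2] / [3]
  Insert 2 (step 4): P = [2, 7] / [3] / [5];  Q = [1, 2] / [3] / [4]
  Insert 4 (step 5): P = [2, 4] / [3, 7] / [5];  Q = [1, 2] / [3, 5] / [4]
  Insert 1 (step 6): P = [1, 4] / [2, 7] / [3] / [5];  Q = [1, 2] / [3, 5] / [4] / [6]
  Insert 6 (step 7): P = [1, 4, 6] / [2, 7] / [3] / [5];  Q = [1, 2, 7] / [3, 5] / [4] / [6]
Final shape: (3, 2, 1, 1).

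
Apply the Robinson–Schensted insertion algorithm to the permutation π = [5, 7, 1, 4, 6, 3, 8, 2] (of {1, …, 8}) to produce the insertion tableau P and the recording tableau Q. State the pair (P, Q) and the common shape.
P = [1, 2, 6, 8] / [3, 7] / [4] / [5];  Q = [1, 2, 5, 7] / [3, 4] / [6] / [8];  common shape = (4, 2, 1, 1)

Row-insert the values π_1, π_2, … into P one at a time, bumping the leftmost entry strictly greater than the inserted value down to the next row. The recording tableau Q records, in position (i, j), the step at which that cell was added to P.
  Insert 5 (step 1): P = [5];  Q = [1]
  Insert 7 (step 2): P = [5, 7];  Q = [1, 2]
  Insert 1 (step 3): P = [1, 7] / [5];  Q = [1, 2] / [3]
  Insert 4 (step 4): P = [1, 4] / [5, 7];  Q = [1, 2] / [3, 4]
  Insert 6 (step 5): P = [1, 4, 6] / [5, 7];  Q = [1, 2, 5] / [3, 4]
  Insert 3 (step 6): P = [1, 3, 6] / [4, 7] / [5];  Q = [1, 2, 5] / [3, 4] / [6]
  Insert 8 (step 7): P = [1, 3, 6, 8] / [4, 7] / [5];  Q = [1, 2, 5, 7] / [3, 4] / [6]
  Insert 2 (step 8): P = [1, 2, 6, 8] / [3, 7] / [4] / [5];  Q = [1, 2, 5, 7] / [3, 4] / [6] / [8]
Final shape: (4, 2, 1, 1).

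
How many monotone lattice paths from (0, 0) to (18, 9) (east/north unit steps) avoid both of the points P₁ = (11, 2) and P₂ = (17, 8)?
Number of paths = 2400123

Inclusion–exclusion. Total paths: C(27, 18) = 4686825. Through P₁: C(13, 11)·C(14, 7) = 267696. Through P₂: C(25, 17)·C(2, 1) = 2163150. Since P₁ is strictly southwest of P₂, a monotone path through both must visit P₁ then P₂; paths through both = C(13, 11)·C(12, 6)·C(2, 1) = 144144. Avoid both = 4686825 − 267696 − 2163150 + 144144 = 2400123.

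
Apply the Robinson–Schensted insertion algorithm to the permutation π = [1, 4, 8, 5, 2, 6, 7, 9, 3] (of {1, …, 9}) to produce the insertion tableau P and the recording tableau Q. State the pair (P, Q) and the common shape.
P = [1, 2, 3, 6, 7, 9] / [4, 5] / [8];  Q = [1, 2, 3, 6, 7, 8] / [4, 9] / [5];  common shape = (6, 2, 1)

Row-insert the values π_1, π_2, … into P one at a time, bumping the leftmost entry strictly greater than the inserted value down to the next row. The recording tableau Q records, in position (i, j), the step at which that cell was added to P.
  Insert 1 (step 1): P = [1];  Q = [1]
  Insert 4 (step 2): P = [1, 4];  Q = [1, 2]
  Insert 8 (step 3): P = [1, 4, 8];  Q = [1, 2, 3]
  Insert 5 (step 4): P = [1, 4, 5] / [8];  Q = [1, 2, 3] / [4]
  Insert 2 (step 5): P = [1, 2, 5] / [4] / [8];  Q = [1, 2, 3] / [4] / [5]
  Insert 6 (step 6): P = [1, 2, 5, 6] / [4] / [8];  Q = [1, 2, 3, 6] / [4] / [5]
  Insert 7 (step 7): P = [1, 2, 5, 6, 7] / [4] / [8];  Q = [1, 2, 3, 6, 7] / [4] / [5]
  Insert 9 (step 8): P = [1, 2, 5, 6, 7, 9] / [4] / [8];  Q = [1, 2, 3, 6, 7, 8] / [4] / [5]
  Insert 3 (step 9): P = [1, 2, 3, 6, 7, 9] / [4, 5] / [8];  Q = [1, 2, 3, 6, 7, 8] / [4, 9] / [5]
Final shape: (6, 2, 1).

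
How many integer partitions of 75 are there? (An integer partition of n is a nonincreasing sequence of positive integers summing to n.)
p(75) = 8118264

Compute p(n) via the recurrence p(n, m) = p(n, m−1) + p(n−m, m), where p(n, m) counts partitions of n with all parts ≤ m and p(n) = p(n, n). The base cases are p(0, m) = 1 and p(n, 0) = 0 for n > 0. Filling the table yields p(75) = 8118264. (Euler's pentagonal recurrence is an alternative.)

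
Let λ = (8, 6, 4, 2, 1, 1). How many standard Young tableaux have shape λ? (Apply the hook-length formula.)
# SYT of shape (8, 6, 4, 2, 1, 1) = 3077082756

Hook-length formula: f^λ = n! / Π hook(c), product over all cells c of the Young diagram. For λ = (8, 6, 4, 2, 1, 1), n = 22 boxes. Hook lengths by row (left-to-right, top-to-bottom): [13, 10, 8, 7, 5, 4, 2, 1]; [10, 7, 5, 4, 2, 1]; [7, 4, 2, 1]; [4, 1]; [2]; [1]. Product of hooks = 365281280000. So f^λ = 22! / 365281280000 = 1124000727777607680000 / 365281280000 = 3077082756.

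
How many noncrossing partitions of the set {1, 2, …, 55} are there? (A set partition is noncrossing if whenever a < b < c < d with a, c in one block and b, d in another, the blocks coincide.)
C_55 = 1759414616608818870992479875972

These noncrossing partitions are counted by the Catalan number C_n = (1/(n + 1)) · C(2n, n). For n = 55: C_55 = (1/56) · C(110, 55) = 98527218530093856775578873054432/56 = 1759414616608818870992479875972.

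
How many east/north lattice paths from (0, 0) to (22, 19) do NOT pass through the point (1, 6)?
Number of paths = 238166783880

Total paths from (0, 0) to (22, 19): C(41, 22) = 244662670200. Paths through (1, 6): (paths (0, 0) → (1, 6)) × (paths (1, 6) → (22, 19)) = C(7, 1) · C(34, 21) = 7 · 927983760 = 6495886320. Avoidance count = 244662670200 − 6495886320 = 238166783880.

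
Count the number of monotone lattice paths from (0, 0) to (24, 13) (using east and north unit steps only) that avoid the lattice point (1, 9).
Number of paths = 3562291800

Total paths from (0, 0) to (24, 13): C(37, 24) = 3562467300. Paths through (1, 9): (paths (0, 0) → (1, 9)) × (paths (1, 9) → (24, 13)) = C(10, 1) · C(27, 23) = 10 · 17550 = 175500. Avoidance count = 3562467300 − 175500 = 3562291800.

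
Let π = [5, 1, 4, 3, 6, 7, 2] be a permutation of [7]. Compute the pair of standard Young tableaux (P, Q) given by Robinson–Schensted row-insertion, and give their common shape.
P = [1, 2, 6, 7] / [3] / [4] / [5];  Q = [1, 3, 5, 6] / [2] / [4] / [7];  common shape = (4, 1, 1, 1)

Row-insert the values π_1, π_2, … into P one at a time, bumping the leftmost entry strictly greater than the inserted value down to the next row. The recording tableau Q records, in position (i, j), the step at which that cell was added to P.
  Insert 5 (step 1): P = [5];  Q = [1]
  Insert 1 (step 2): P = [1] / [5];  Q = [1] / [2]
  Insert 4 (step 3): P = [1, 4] / [5];  Q = [1, 3] / [2]
  Insert 3 (step 4): P = [1, 3] / [4] / [5];  Q = [1, 3] / [2] / [4]
  Insert 6 (step 5): P = [1, 3, 6] / [4] / [5];  Q = [1, 3, 5] / [2] / [4]
  Insert 7 (step 6): P = [1, 3, 6, 7] / [4] / [5];  Q = [1, 3, 5, 6] / [2] / [4]
  Insert 2 (step 7): P = [1, 2, 6, 7] / [3] / [4] / [5];  Q = [1, 3, 5, 6] / [2] / [4] / [7]
Final shape: (4, 1, 1, 1).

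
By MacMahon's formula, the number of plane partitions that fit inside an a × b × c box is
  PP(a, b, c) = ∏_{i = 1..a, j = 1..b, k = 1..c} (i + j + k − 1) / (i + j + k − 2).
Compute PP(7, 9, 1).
PP(7, 9, 1) = 11440

Evaluate the triple product over i = 1..7, j = 1..9, k = 1..1. The factors are (2/1) · (3/2) · (4/3) · (5/4) · (6/5) · (7/6) · (8/7) · (9/8) · … (63 factors total). The numerators and denominators telescope so the product is an integer; carrying out the multiplication exactly gives PP(7, 9, 1) = 11440.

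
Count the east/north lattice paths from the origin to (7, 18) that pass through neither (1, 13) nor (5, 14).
Number of paths = 300862

Inclusion–exclusion. Total paths: C(25, 7) = 480700. Through P₁: C(14, 1)·C(11, 6) = 6468. Through P₂: C(19, 5)·C(6, 2) = 174420. Since P₁ is strictly southwest of P₂, a monotone path through both must visit P₁ then P₂; paths through both = C(14, 1)·C(5, 4)·C(6, 2) = 1050. Avoid both = 480700 − 6468 − 174420 + 1050 = 300862.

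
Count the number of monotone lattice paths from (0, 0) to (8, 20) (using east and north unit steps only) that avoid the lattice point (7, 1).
Number of paths = 3107945

Total paths from (0, 0) to (8, 20): C(28, 8) = 3108105. Paths through (7, 1): (paths (0, 0) → (7, 1)) × (paths (7, 1) → (8, 20)) = C(8, 7) · C(20, 1) = 8 · 20 = 160. Avoidance count = 3108105 − 160 = 3107945.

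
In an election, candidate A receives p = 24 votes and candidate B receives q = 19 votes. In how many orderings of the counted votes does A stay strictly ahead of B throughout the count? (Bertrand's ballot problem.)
Strict-lead orderings = 93078189750

Total orderings of the 43 votes with 24 for A: C(43, 24) = 800472431850. By the Bertrand ballot formula (Cycle Lemma / reflection principle), the number of orderings in which A is strictly ahead of B throughout is (p − q)/(p + q) · C(p + q, p) = (24 − 19)/(24 + 19) · 800472431850 = 93078189750.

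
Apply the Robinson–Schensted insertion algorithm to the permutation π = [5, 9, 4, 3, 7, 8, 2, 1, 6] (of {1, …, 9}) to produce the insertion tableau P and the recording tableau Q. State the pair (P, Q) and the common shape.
P = [1, 6, 8] / [2, 7] / [3, 9] / [4] / [5];  Q = [1, 2, 6] / [3, 5] / [4, 9] / [7] / [8];  common shape = (3, 2, 2, 1, 1)

Row-insert the values π_1, π_2, … into P one at a time, bumping the leftmost entry strictly greater than the inserted value down to the next row. The recording tableau Q records, in position (i, j), the step at which that cell was added to P.
  Insert 5 (step 1): P = [5];  Q = [1]
  Insert 9 (step 2): P = [5, 9];  Q = [1, 2]
  Insert 4 (step 3): P = [4, 9] / [5];  Q = [1, 2] / [3]
  Insert 3 (step 4): P = [3, 9] / [4] / [5];  Q = [1, 2] / [3] / [4]
  Insert 7 (step 5): P = [3, 7] / [4, 9] / [5];  Q = [1, 2] / [3, 5] / [4]
  Insert 8 (step 6): P = [3, 7, 8] / [4, 9] / [5];  Q = [1, 2, 6] / [3, 5] / [4]
  Insert 2 (step 7): P = [2, 7, 8] / [3, 9] / [4] / [5];  Q = [1, 2, 6] / [3, 5] / [4] / [7]
  Insert 1 (step 8): P = [1, 7, 8] / [2, 9] / [3] / [4] / [5];  Q = [1, 2, 6] / [3, 5] / [4] / [7] / [8]
  Insert 6 (step 9): P = [1, 6, 8] / [2, 7] / [3, 9] / [4] / [5];  Q = [1, 2, 6] / [3, 5] / [4, 9] / [7] / [8]
Final shape: (3, 2, 2, 1, 1).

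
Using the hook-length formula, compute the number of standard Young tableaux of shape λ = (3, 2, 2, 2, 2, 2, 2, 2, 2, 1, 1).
# SYT of shape (3, 2, 2, 2, 2, 2, 2, 2, 2, 1, 1) = 732564

Hook-length formula: f^λ = n! / Π hook(c), product over all cells c of the Young diagram. For λ = (3, 2, 2, 2, 2, 2, 2, 2, 2, 1, 1), n = 21 boxes. Hook lengths by row (left-to-right, top-to-bottom): [13, 10, 1]; [11, 8]; [10, 7]; [9, 6]; [8, 5]; [7, 4]; [6, 3]; [5, 2]; [4, 1]; [2]; [1]. Product of hooks = 69742632960000. So f^λ = 21! / 69742632960000 = 51090942171709440000 / 69742632960000 = 732564.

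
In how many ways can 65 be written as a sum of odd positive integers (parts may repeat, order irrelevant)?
p_odd(65) = 18200

Enumerate partitions using only odd parts via the recurrence o(n, m) = o(n, m−2) + o(n−m, m) over odd m, starting from the largest odd part ≤ n. This gives p_odd(65) = 18200. (Euler's theorem: equals the count of distinct-part partitions.)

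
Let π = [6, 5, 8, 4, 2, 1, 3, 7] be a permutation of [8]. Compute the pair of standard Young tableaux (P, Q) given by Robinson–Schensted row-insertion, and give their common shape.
P = [1, 3, 7] / [2, 8] / [4] / [5] / [6];  Q = [1, 3, 8] / [2, 7] / [4] / [5] / [6];  common shape = (3, 2, 1, 1, 1)

Row-insert the values π_1, π_2, … into P one at a time, bumping the leftmost entry strictly greater than the inserted value down to the next row. The recording tableau Q records, in position (i, j), the step at which that cell was added to P.
  Insert 6 (step 1): P = [6];  Q = [1]
  Insert 5 (step 2): P = [5] / [6];  Q = [1] / [2]
  Insert 8 (step 3): P = [5, 8] / [6];  Q = [1, 3] / [2]
  Insert 4 (step 4): P = [4, 8] / [5] / [6];  Q = [1, 3] / [2] / [4]
  Insert 2 (step 5): P = [2, 8] / [4] / [5] / [6];  Q = [1, 3] / [2] / [4] / [5]
  Insert 1 (step 6): P = [1, 8] / [2] / [4] / [5] / [6];  Q = [1, 3] / [2] / [4] / [5] / [6]
  Insert 3 (step 7): P = [1, 3] / [2, 8] / [4] / [5] / [6];  Q = [1, 3] / [2, 7] / [4] / [5] / [6]
  Insert 7 (step 8): P = [1, 3, 7] / [2, 8] / [4] / [5] / [6];  Q = [1, 3, 8] / [2, 7] / [4] / [5] / [6]
Final shape: (3, 2, 1, 1, 1).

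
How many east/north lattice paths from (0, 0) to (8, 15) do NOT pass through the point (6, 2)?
Number of paths = 487374

Total paths from (0, 0) to (8, 15): C(23, 8) = 490314. Paths through (6, 2): (paths (0, 0) → (6, 2)) × (paths (6, 2) → (8, 15)) = C(8, 6) · C(15, 2) = 28 · 105 = 2940. Avoidance count = 490314 − 2940 = 487374.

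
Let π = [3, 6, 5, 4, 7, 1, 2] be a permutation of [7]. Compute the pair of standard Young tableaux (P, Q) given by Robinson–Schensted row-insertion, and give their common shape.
P = [1, 2, 7] / [3, 4] / [5] / [6];  Q = [1, 2, 5] / [3, 7] / [4] / [6];  common shape = (3, 2, 1, 1)

Row-insert the values π_1, π_2, … into P one at a time, bumping the leftmost entry strictly greater than the inserted value down to the next row. The recording tableau Q records, in position (i, j), the step at which that cell was added to P.
  Insert 3 (step 1): P = [3];  Q = [1]
  Insert 6 (step 2): P = [3, 6];  Q = [1, 2]
  Insert 5 (step 3): P = [3, 5] / [6];  Q = [1, 2] / [3]
  Insert 4 (step 4): P = [3, 4] / [5] / [6];  Q = [1, 2] / [3] / [4]
  Insert 7 (step 5): P = [3, 4, 7] / [5] / [6];  Q = [1, 2, 5] / [3] / [4]
  Insert 1 (step 6): P = [1, 4, 7] / [3] / [5] / [6];  Q = [1, 2, 5] / [3] / [4] / [6]
  Insert 2 (step 7): P = [1, 2, 7] / [3, 4] / [5] / [6];  Q = [1, 2, 5] / [3, 7] / [4] / [6]
Final shape: (3, 2, 1, 1).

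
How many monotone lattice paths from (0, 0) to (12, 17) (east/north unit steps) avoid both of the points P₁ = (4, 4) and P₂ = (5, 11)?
Number of paths = 31117107

Inclusion–exclusion. Total paths: C(29, 12) = 51895935. Through P₁: C(8, 4)·C(21, 8) = 14244300. Through P₂: C(16, 5)·C(13, 7) = 7495488. Since P₁ is strictly southwest of P₂, a monotone path through both must visit P₁ then P₂; paths through both = C(8, 4)·C(8, 1)·C(13, 7) = 960960. Avoid both = 51895935 − 14244300 − 7495488 + 960960 = 31117107.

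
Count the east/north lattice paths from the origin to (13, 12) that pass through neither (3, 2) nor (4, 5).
Number of paths = 2368900

Inclusion–exclusion. Total paths: C(25, 13) = 5200300. Through P₁: C(5, 3)·C(20, 10) = 1847560. Through P₂: C(9, 4)·C(16, 9) = 1441440. Since P₁ is strictly southwest of P₂, a monotone path through both must visit P₁ then P₂; paths through both = C(5, 3)·C(4, 1)·C(16, 9) = 457600. Avoid both = 5200300 − 1847560 − 1441440 + 457600 = 2368900.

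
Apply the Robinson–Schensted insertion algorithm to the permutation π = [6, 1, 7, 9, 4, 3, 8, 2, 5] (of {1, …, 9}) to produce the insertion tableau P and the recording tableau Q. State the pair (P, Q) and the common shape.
P = [1, 2, 5] / [3, 7, 8] / [4, 9] / [6];  Q = [1, 3, 4] / [2, 5, 7] / [6, 9] / [8];  common shape = (3, 3, 2, 1)

Row-insert the values π_1, π_2, … into P one at a time, bumping the leftmost entry strictly greater than the inserted value down to the next row. The recording tableau Q records, in position (i, j), the step at which that cell was added to P.
  Insert 6 (step 1): P = [6];  Q = [1]
  Insert 1 (step 2): P = [1] / [6];  Q = [1] / [2]
  Insert 7 (step 3): P = [1, 7] / [6];  Q = [1, 3] / [2]
  Insert 9 (step 4): P = [1, 7, 9] / [6];  Q = [1, 3, 4] / [2]
  Insert 4 (step 5): P = [1, 4, 9] / [6, 7];  Q = [1, 3, 4] / [2, 5]
  Insert 3 (step 6): P = [1, 3, 9] / [4, 7] / [6];  Q = [1, 3, 4] / [2, 5] / [6]
  Insert 8 (step 7): P = [1, 3, 8] / [4, 7, 9] / [6];  Q = [1, 3, 4] / [2, 5, 7] / [6]
  Insert 2 (step 8): P = [1, 2, 8] / [3, 7, 9] / [4] / [6];  Q = [1, 3, 4] / [2, 5, 7] / [6] / [8]
  Insert 5 (step 9): P = [1, 2, 5] / [3, 7, 8] / [4, 9] / [6];  Q = [1, 3, 4] / [2, 5, 7] / [6, 9] / [8]
Final shape: (3, 3, 2, 1).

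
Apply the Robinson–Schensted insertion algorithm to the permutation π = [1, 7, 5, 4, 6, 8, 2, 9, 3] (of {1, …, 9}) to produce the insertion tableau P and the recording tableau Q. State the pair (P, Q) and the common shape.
P = [1, 2, 3, 8, 9] / [4, 6] / [5] / [7];  Q = [1, 2, 5, 6, 8] / [3, 9] / [4] / [7];  common shape = (5, 2, 1, 1)

Row-insert the values π_1, π_2, … into P one at a time, bumping the leftmost entry strictly greater than the inserted value down to the next row. The recording tableau Q records, in position (i, j), the step at which that cell was added to P.
  Insert 1 (step 1): P = [1];  Q = [1]
  Insert 7 (step 2): P = [1, 7];  Q = [1, 2]
  Insert 5 (step 3): P = [1, 5] / [7];  Q = [1, 2] / [3]
  Insert 4 (step 4): P = [1, 4] / [5] / [7];  Q = [1, 2] / [3] / [4]
  Insert 6 (step 5): P = [1, 4, 6] / [5] / [7];  Q = [1, 2, 5] / [3] / [4]
  Insert 8 (step 6): P = [1, 4, 6, 8] / [5] / [7];  Q = [1, 2, 5, 6] / [3] / [4]
  Insert 2 (step 7): P = [1, 2, 6, 8] / [4] / [5] / [7];  Q = [1, 2, 5, 6] / [3] / [4] / [7]
  Insert 9 (step 8): P = [1, 2, 6, 8, 9] / [4] / [5] / [7];  Q = [1, 2, 5, 6, 8] / [3] / [4] / [7]
  Insert 3 (step 9): P = [1, 2, 3, 8, 9] / [4, 6] / [5] / [7];  Q = [1, 2, 5, 6, 8] / [3, 9] / [4] / [7]
Final shape: (5, 2, 1, 1).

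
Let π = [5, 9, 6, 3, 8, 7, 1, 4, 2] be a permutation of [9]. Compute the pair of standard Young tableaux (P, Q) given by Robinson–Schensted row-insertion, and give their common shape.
P = [1, 2, 7] / [3, 4] / [5, 6] / [8] / [9];  Q = [1, 2, 5] / [3, 6] / [4, 8] / [7] / [9];  common shape = (3, 2, 2, 1, 1)

Row-insert the values π_1, π_2, … into P one at a time, bumping the leftmost entry strictly greater than the inserted value down to the next row. The recording tableau Q records, in position (i, j), the step at which that cell was added to P.
  Insert 5 (step 1): P = [5];  Q = [1]
  Insert 9 (step 2): P = [5, 9];  Q = [1, 2]
  Insert 6 (step 3): P = [5, 6] / [9];  Q = [1, 2] / [3]
  Insert 3 (step 4): P = [3, 6] / [5] / [9];  Q = [1, 2] / [3] / [4]
  Insert 8 (step 5): P = [3, 6, 8] / [5] / [9];  Q = [1, 2, 5] / [3] / [4]
  Insert 7 (step 6): P = [3, 6, 7] / [5, 8] / [9];  Q = [1, 2, 5] / [3, 6] / [4]
  Insert 1 (step 7): P = [1, 6, 7] / [3, 8] / [5] / [9];  Q = [1, 2, 5] / [3, 6] / [4] / [7]
  Insert 4 (step 8): P = [1, 4, 7] / [3, 6] / [5, 8] / [9];  Q = [1, 2, 5] / [3, 6] / [4, 8] / [7]
  Insert 2 (step 9): P = [1, 2, 7] / [3, 4] / [5, 6] / [8] / [9];  Q = [1, 2, 5] / [3, 6] / [4, 8] / [7] / [9]
Final shape: (3, 2, 2, 1, 1).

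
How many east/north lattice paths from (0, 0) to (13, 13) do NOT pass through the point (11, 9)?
Number of paths = 7881200

Total paths from (0, 0) to (13, 13): C(26, 13) = 10400600. Paths through (11, 9): (paths (0, 0) → (11, 9)) × (paths (11, 9) → (13, 13)) = C(20, 11) · C(6, 2) = 167960 · 15 = 2519400. Avoidance count = 10400600 − 2519400 = 7881200.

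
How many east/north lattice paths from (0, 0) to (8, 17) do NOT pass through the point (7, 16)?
Number of paths = 591261

Total paths from (0, 0) to (8, 17): C(25, 8) = 1081575. Paths through (7, 16): (paths (0, 0) → (7, 16)) × (paths (7, 16) → (8, 17)) = C(23, 7) · C(2, 1) = 245157 · 2 = 490314. Avoidance count = 1081575 − 490314 = 591261.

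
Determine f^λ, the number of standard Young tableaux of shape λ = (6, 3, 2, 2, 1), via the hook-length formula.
# SYT of shape (6, 3, 2, 2, 1) = 63063

Hook-length formula: f^λ = n! / Π hook(c), product over all cells c of the Young diagram. For λ = (6, 3, 2, 2, 1), n = 14 boxes. Hook lengths by row (left-to-right, top-to-bottom): [10, 8, 5, 3, 2, 1]; [6, 4, 1]; [4, 2]; [3, 1]; [1]. Product of hooks = 1382400. So f^λ = 14! / 1382400 = 87178291200 / 1382400 = 63063.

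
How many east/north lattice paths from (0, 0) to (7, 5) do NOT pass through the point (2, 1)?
Number of paths = 414

Total paths from (0, 0) to (7, 5): C(12, 7) = 792. Paths through (2, 1): (paths (0, 0) → (2, 1)) × (paths (2, 1) → (7, 5)) = C(3, 2) · C(9, 5) = 3 · 126 = 378. Avoidance count = 792 − 378 = 414.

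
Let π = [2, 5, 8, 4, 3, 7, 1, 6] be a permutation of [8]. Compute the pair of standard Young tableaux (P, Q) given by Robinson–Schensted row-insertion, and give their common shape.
P = [1, 3, 6] / [2, 7] / [4, 8] / [5];  Q = [1, 2, 3] / [4, 6] / [5, 8] / [7];  common shape = (3, 2, 2, 1)

Row-insert the values π_1, π_2, … into P one at a time, bumping the leftmost entry strictly greater than the inserted value down to the next row. The recording tableau Q records, in position (i, j), the step at which that cell was added to P.
  Insert 2 (step 1): P = [2];  Q = [1]
  Insert 5 (step 2): P = [2, 5];  Q = [1, 2]
  Insert 8 (step 3): P = [2, 5, 8];  Q = [1, 2, 3]
  Insert 4 (step 4): P = [2, 4, 8] / [5];  Q = [1, 2, 3] / [4]
  Insert 3 (step 5): P = [2, 3, 8] / [4] / [5];  Q = [1, 2, 3] / [4] / [5]
  Insert 7 (step 6): P = [2, 3, 7] / [4, 8] / [5];  Q = [1, 2, 3] / [4, 6] / [5]
  Insert 1 (step 7): P = [1, 3, 7] / [2, 8] / [4] / [5];  Q = [1, 2, 3] / [4, 6] / [5] / [7]
  Insert 6 (step 8): P = [1, 3, 6] / [2, 7] / [4, 8] / [5];  Q = [1, 2, 3] / [4, 6] / [5, 8] / [7]
Final shape: (3, 2, 2, 1).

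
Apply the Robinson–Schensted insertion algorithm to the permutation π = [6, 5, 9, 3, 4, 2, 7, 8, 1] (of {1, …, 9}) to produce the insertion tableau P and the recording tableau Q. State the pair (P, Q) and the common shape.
P = [1, 4, 7, 8] / [2, 9] / [3] / [5] / [6];  Q = [1, 3, 7, 8] / [2, 5] / [4] / [6] / [9];  common shape = (4, 2, 1, 1, 1)

Row-insert the values π_1, π_2, … into P one at a time, bumping the leftmost entry strictly greater than the inserted value down to the next row. The recording tableau Q records, in position (i, j), the step at which that cell was added to P.
  Insert 6 (step 1): P = [6];  Q = [1]
  Insert 5 (step 2): P = [5] / [6];  Q = [1] / [2]
  Insert 9 (step 3): P = [5, 9] / [6];  Q = [1, 3] / [2]
  Insert 3 (step 4): P = [3, 9] / [5] / [6];  Q = [1, 3] / [2] / [4]
  Insert 4 (step 5): P = [3, 4] / [5, 9] / [6];  Q = [1, 3] / [2, 5] / [4]
  Insert 2 (step 6): P = [2, 4] / [3, 9] / [5] / [6];  Q = [1, 3] / [2, 5] / [4] / [6]
  Insert 7 (step 7): P = [2, 4, 7] / [3, 9] / [5] / [6];  Q = [1, 3, 7] / [2, 5] / [4] / [6]
  Insert 8 (step 8): P = [2, 4, 7, 8] / [3, 9] / [5] / [6];  Q = [1, 3, 7, 8] / [2, 5] / [4] / [6]
  Insert 1 (step 9): P = [1, 4, 7, 8] / [2, 9] / [3] / [5] / [6];  Q = [1, 3, 7, 8] / [2, 5] / [4] / [6] / [9]
Final shape: (4, 2, 1, 1, 1).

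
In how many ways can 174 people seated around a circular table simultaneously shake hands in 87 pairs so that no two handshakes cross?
C_87 = 16435314834665426797069144960762886143367590394940

These noncrossing handshakes are counted by the Catalan number C_n = (1/(n + 1)) · C(2n, n). For n = 87: C_87 = (1/88) · C(174, 87) = 1446307705450557558142084756547133980616347954754720/88 = 16435314834665426797069144960762886143367590394940.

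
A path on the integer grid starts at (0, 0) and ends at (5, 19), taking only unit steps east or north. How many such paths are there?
Number of paths = 42504

A monotone lattice path from (0, 0) to (5, 19) consists of 5 east steps and 19 north steps in some order, so it is determined by which 5 of the 24 steps are east. The count is C(24, 5) = 42504.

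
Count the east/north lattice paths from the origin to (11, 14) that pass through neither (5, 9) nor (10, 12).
Number of paths = 1928874

Inclusion–exclusion. Total paths: C(25, 11) = 4457400. Through P₁: C(14, 5)·C(11, 6) = 924924. Through P₂: C(22, 10)·C(3, 1) = 1939938. Since P₁ is strictly southwest of P₂, a monotone path through both must visit P₁ then P₂; paths through both = C(14, 5)·C(8, 5)·C(3, 1) = 336336. Avoid both = 4457400 − 924924 − 1939938 + 336336 = 1928874.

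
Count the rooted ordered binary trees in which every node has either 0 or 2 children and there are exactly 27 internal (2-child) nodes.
C_27 = 69533550916004

These full binary trees are counted by the Catalan number C_n = (1/(n + 1)) · C(2n, n). For n = 27: C_27 = (1/28) · C(54, 27) = 1946939425648112/28 = 69533550916004.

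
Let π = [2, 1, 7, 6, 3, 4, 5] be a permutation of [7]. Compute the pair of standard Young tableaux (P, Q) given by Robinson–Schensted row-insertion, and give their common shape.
P = [1, 3, 4, 5] / [2, 6] / [7];  Q = [1, 3, 6, 7] / [2, 4] / [5];  common shape = (4, 2, 1)

Row-insert the values π_1, π_2, … into P one at a time, bumping the leftmost entry strictly greater than the inserted value down to the next row. The recording tableau Q records, in position (i, j), the step at which that cell was added to P.
  Insert 2 (step 1): P = [2];  Q = [1]
  Insert 1 (step 2): P = [1] / [2];  Q = [1] / [2]
  Insert 7 (step 3): P = [1, 7] / [2];  Q = [1, 3] / [2]
  Insert 6 (step 4): P = [1, 6] / [2, 7];  Q = [1, 3] / [2, 4]
  Insert 3 (step 5): P = [1, 3] / [2, 6] / [7];  Q = [1, 3] / [2, 4] / [5]
  Insert 4 (step 6): P = [1, 3, 4] / [2, 6] / [7];  Q = [1, 3, 6] / [2, 4] / [5]
  Insert 5 (step 7): P = [1, 3, 4, 5] / [2, 6] / [7];  Q = [1, 3, 6, 7] / [2, 4] / [5]
Final shape: (4, 2, 1).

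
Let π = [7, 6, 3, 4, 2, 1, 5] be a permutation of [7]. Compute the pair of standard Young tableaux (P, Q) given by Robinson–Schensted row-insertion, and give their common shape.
P = [1, 4, 5] / [2] / [3] / [6] / [7];  Q = [1, 4, 7] / [2] / [3] / [5] / [6];  common shape = (3, 1, 1, 1, 1)

Row-insert the values π_1, π_2, … into P one at a time, bumping the leftmost entry strictly greater than the inserted value down to the next row. The recording tableau Q records, in position (i, j), the step at which that cell was added to P.
  Insert 7 (step 1): P = [7];  Q = [1]
  Insert 6 (step 2): P = [6] / [7];  Q = [1] / [2]
  Insert 3 (step 3): P = [3] / [6] / [7];  Q = [1] / [2] / [3]
  Insert 4 (step 4): P = [3, 4] / [6] / [7];  Q = [1, 4] / [2] / [3]
  Insert 2 (step 5): P = [2, 4] / [3] / [6] / [7];  Q = [1, 4] / [2] / [3] / [5]
  Insert 1 (step 6): P = [1, 4] / [2] / [3] / [6] / [7];  Q = [1, 4] / [2] / [3] / [5] / [6]
  Insert 5 (step 7): P = [1, 4, 5] / [2] / [3] / [6] / [7];  Q = [1, 4, 7] / [2] / [3] / [5] / [6]
Final shape: (3, 1, 1, 1, 1).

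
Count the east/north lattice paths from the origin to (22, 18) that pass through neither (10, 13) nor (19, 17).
Number of paths = 75182823752

Inclusion–exclusion. Total paths: C(40, 22) = 113380261800. Through P₁: C(23, 10)·C(17, 12) = 7079480408. Through P₂: C(36, 19)·C(4, 3) = 34389986400. Since P₁ is strictly southwest of P₂, a monotone path through both must visit P₁ then P₂; paths through both = C(23, 10)·C(13, 9)·C(4, 3) = 3272028760. Avoid both = 113380261800 − 7079480408 − 34389986400 + 3272028760 = 75182823752.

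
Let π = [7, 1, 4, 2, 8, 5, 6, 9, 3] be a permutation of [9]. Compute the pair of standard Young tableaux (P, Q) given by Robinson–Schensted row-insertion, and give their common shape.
P = [1, 2, 3, 6, 9] / [4, 5] / [7, 8];  Q = [1, 3, 5, 7, 8] / [2, 6] / [4, 9];  common shape = (5, 2, 2)

Row-insert the values π_1, π_2, … into P one at a time, bumping the leftmost entry strictly greater than the inserted value down to the next row. The recording tableau Q records, in position (i, j), the step at which that cell was added to P.
  Insert 7 (step 1): P = [7];  Q = [1]
  Insert 1 (step 2): P = [1] / [7];  Q = [1] / [2]
  Insert 4 (step 3): P = [1, 4] / [7];  Q = [1, 3] / [2]
  Insert 2 (step 4): P = [1, 2] / [4] / [7];  Q = [1, 3] / [2] / [4]
  Insert 8 (step 5): P = [1, 2, 8] / [4] / [7];  Q = [1, 3, 5] / [2] / [4]
  Insert 5 (step 6): P = [1, 2, 5] / [4, 8] / [7];  Q = [1, 3, 5] / [2, 6] / [4]
  Insert 6 (step 7): P = [1, 2, 5, 6] / [4, 8] / [7];  Q = [1, 3, 5, 7] / [2, 6] / [4]
  Insert 9 (step 8): P = [1, 2, 5, 6, 9] / [4, 8] / [7];  Q = [1, 3, 5, 7, 8] / [2, 6] / [4]
  Insert 3 (step 9): P = [1, 2, 3, 6, 9] / [4, 5] / [7, 8];  Q = [1, 3, 5, 7, 8] / [2, 6] / [4, 9]
Final shape: (5, 2, 2).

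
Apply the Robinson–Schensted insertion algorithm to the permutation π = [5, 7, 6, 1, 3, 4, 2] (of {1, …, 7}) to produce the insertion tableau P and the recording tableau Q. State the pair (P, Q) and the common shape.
P = [1, 2, 4] / [3, 6] / [5] / [7];  Q = [1, 2, 6] / [3, 5] / [4] / [7];  common shape = (3, 2, 1, 1)

Row-insert the values π_1, π_2, … into P one at a time, bumping the leftmost entry strictly greater than the inserted value down to the next row. The recording tableau Q records, in position (i, j), the step at which that cell was added to P.
  Insert 5 (step 1): P = [5];  Q = [1]
  Insert 7 (step 2): P = [5, 7];  Q = [1, 2]
  Insert 6 (step 3): P = [5, 6] / [7];  Q = [1, 2] / [3]
  Insert 1 (step 4): P = [1, 6] / [5] / [7];  Q = [1, 2] / [3] / [4]
  Insert 3 (step 5): P = [1, 3] / [5, 6] / [7];  Q = [1, 2] / [3, 5] / [4]
  Insert 4 (step 6): P = [1, 3, 4] / [5, 6] / [7];  Q = [1, 2, 6] / [3, 5] / [4]
  Insert 2 (step 7): P = [1, 2, 4] / [3, 6] / [5] / [7];  Q = [1, 2, 6] / [3, 5] / [4] / [7]
Final shape: (3, 2, 1, 1).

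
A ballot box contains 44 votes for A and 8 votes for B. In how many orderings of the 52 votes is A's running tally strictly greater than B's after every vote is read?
Strict-lead orderings = 520987950

Total orderings of the 52 votes with 44 for A: C(52, 44) = 752538150. By the Bertrand ballot formula (Cycle Lemma / reflection principle), the number of orderings in which A is strictly ahead of B throughout is (p − q)/(p + q) · C(p + q, p) = (44 − 8)/(44 + 8) · 752538150 = 520987950.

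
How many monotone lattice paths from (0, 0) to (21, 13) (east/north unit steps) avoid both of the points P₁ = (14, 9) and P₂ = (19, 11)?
Number of paths = 433513200

Inclusion–exclusion. Total paths: C(34, 21) = 927983760. Through P₁: C(23, 14)·C(11, 7) = 269672700. Through P₂: C(30, 19)·C(4, 2) = 327763800. Since P₁ is strictly southwest of P₂, a monotone path through both must visit P₁ then P₂; paths through both = C(23, 14)·C(7, 5)·C(4, 2) = 102965940. Avoid both = 927983760 − 269672700 − 327763800 + 102965940 = 433513200.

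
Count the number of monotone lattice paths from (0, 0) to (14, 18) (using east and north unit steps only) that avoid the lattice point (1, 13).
Number of paths = 471315648

Total paths from (0, 0) to (14, 18): C(32, 14) = 471435600. Paths through (1, 13): (paths (0, 0) → (1, 13)) × (paths (1, 13) → (14, 18)) = C(14, 1) · C(18, 13) = 14 · 8568 = 119952. Avoidance count = 471435600 − 119952 = 471315648.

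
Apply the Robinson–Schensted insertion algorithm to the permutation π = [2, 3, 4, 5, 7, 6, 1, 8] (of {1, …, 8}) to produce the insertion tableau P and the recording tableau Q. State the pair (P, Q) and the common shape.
P = [1, 3, 4, 5, 6, 8] / [2] / [7];  Q = [1, 2, 3, 4, 5, 8] / [6] / [7];  common shape = (6, 1, 1)

Row-insert the values π_1, π_2, … into P one at a time, bumping the leftmost entry strictly greater than the inserted value down to the next row. The recording tableau Q records, in position (i, j), the step at which that cell was added to P.
  Insert 2 (step 1): P = [2];  Q = [1]
  Insert 3 (step 2): P = [2, 3];  Q = [1, 2]
  Insert 4 (step 3): P = [2, 3, 4];  Q = [1, 2, 3]
  Insert 5 (step 4): P = [2, 3, 4, 5];  Q = [1, 2, 3, 4]
  Insert 7 (step 5): P = [2, 3, 4, 5, 7];  Q = [1, 2, 3, 4, 5]
  Insert 6 (step 6): P = [2, 3, 4, 5, 6] / [7];  Q = [1, 2, 3, 4, 5] / [6]
  Insert 1 (step 7): P = [1, 3, 4, 5, 6] / [2] / [7];  Q = [1, 2, 3, 4, 5] / [6] / [7]
  Insert 8 (step 8): P = [1, 3, 4, 5, 6, 8] / [2] / [7];  Q = [1, 2, 3, 4, 5, 8] / [6] / [7]
Final shape: (6, 1, 1).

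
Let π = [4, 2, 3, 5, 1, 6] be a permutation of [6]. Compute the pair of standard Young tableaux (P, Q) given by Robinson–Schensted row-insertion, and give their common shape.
P = [1, 3, 5, 6] / [2] / [4];  Q = [1, 3, 4, 6] / [2] / [5];  common shape = (4, 1, 1)

Row-insert the values π_1, π_2, … into P one at a time, bumping the leftmost entry strictly greater than the inserted value down to the next row. The recording tableau Q records, in position (i, j), the step at which that cell was added to P.
  Insert 4 (step 1): P = [4];  Q = [1]
  Insert 2 (step 2): P = [2] / [4];  Q = [1] / [2]
  Insert 3 (step 3): P = [2, 3] / [4];  Q = [1, 3] / [2]
  Insert 5 (step 4): P = [2, 3, 5] / [4];  Q = [1, 3, 4] / [2]
  Insert 1 (step 5): P = [1, 3, 5] / [2] / [4];  Q = [1, 3, 4] / [2] / [5]
  Insert 6 (step 6): P = [1, 3, 5, 6] / [2] / [4];  Q = [1, 3, 4, 6] / [2] / [5]
Final shape: (4, 1, 1).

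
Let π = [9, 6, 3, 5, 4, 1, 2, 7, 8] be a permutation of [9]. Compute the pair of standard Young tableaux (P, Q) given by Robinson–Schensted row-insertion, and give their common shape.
P = [1, 2, 7, 8] / [3, 4] / [5] / [6] / [9];  Q = [1, 4, 8, 9] / [2, 7] / [3] / [5] / [6];  common shape = (4, 2, 1, 1, 1)

Row-insert the values π_1, π_2, … into P one at a time, bumping the leftmost entry strictly greater than the inserted value down to the next row. The recording tableau Q records, in position (i, j), the step at which that cell was added to P.
  Insert 9 (step 1): P = [9];  Q = [1]
  Insert 6 (step 2): P = [6] / [9];  Q = [1] / [2]
  Insert 3 (step 3): P = [3] / [6] / [9];  Q = [1] / [2] / [3]
  Insert 5 (step 4): P = [3, 5] / [6] / [9];  Q = [1, 4] / [2] / [3]
  Insert 4 (step 5): P = [3, 4] / [5] / [6] / [9];  Q = [1, 4] / [2] / [3] / [5]
  Insert 1 (step 6): P = [1, 4] / [3] / [5] / [6] / [9];  Q = [1, 4] / [2] / [3] / [5] / [6]
  Insert 2 (step 7): P = [1, 2] / [3, 4] / [5] / [6] / [9];  Q = [1, 4] / [2, 7] / [3] / [5] / [6]
  Insert 7 (step 8): P = [1, 2, 7] / [3, 4] / [5] / [6] / [9];  Q = [1, 4, 8] / [2, 7] / [3] / [5] / [6]
  Insert 8 (step 9): P = [1, 2, 7, 8] / [3, 4] / [5] / [6] / [9];  Q = [1, 4, 8, 9] / [2, 7] / [3] / [5] / [6]
Final shape: (4, 2, 1, 1, 1).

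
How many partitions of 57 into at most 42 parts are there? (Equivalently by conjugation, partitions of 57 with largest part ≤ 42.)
p(57, parts ≤ 42) = 613646

Use the recurrence p(n, m) = p(n, m−1) + p(n−m, m): either the largest part is < m (count p(n, m−1)) or the largest part is exactly m (remove one copy of m, count p(n−m, m)). With p(0, ·) = 1 this gives p(57, parts ≤ 42) = 613646. (By conjugating Young diagrams, this also counts partitions of 57 into at most 42 parts.)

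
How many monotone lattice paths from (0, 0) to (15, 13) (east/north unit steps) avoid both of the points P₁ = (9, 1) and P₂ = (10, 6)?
Number of paths = 30961704

Inclusion–exclusion. Total paths: C(28, 15) = 37442160. Through P₁: C(10, 9)·C(18, 6) = 185640. Through P₂: C(16, 10)·C(12, 5) = 6342336. Since P₁ is strictly southwest of P₂, a monotone path through both must visit P₁ then P₂; paths through both = C(10, 9)·C(6, 1)·C(12, 5) = 47520. Avoid both = 37442160 − 185640 − 6342336 + 47520 = 30961704.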